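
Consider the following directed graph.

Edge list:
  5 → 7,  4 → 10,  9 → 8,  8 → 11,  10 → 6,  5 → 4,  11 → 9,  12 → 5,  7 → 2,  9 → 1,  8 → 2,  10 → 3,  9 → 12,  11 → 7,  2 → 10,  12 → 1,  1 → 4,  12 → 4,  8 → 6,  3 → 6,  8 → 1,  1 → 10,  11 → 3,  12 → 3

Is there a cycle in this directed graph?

DFS with white/gray/black marking, starting from 5:
5 gray
  7 gray
    2 gray
      10 gray
        6 gray
        6 black
        3 gray
          3→6: 6 black — skip
        3 black
      10 black
    2 black
  7 black
  4 gray
    4→10: 10 black — skip
  4 black
5 black
1 gray
  1→4: 4 black — skip
  1→10: 10 black — skip
1 black
8 gray
  8→2: 2 black — skip
  11 gray
    9 gray
      12 gray
        12→5: 5 black — skip
        12→3: 3 black — skip
        12→4: 4 black — skip
        12→1: 1 black — skip
      12 black
      9→1: 1 black — skip
      9→8: 8 is gray → back edge
Back edge found, so a cycle exists: 8 → 11 → 9 → 8.

Yes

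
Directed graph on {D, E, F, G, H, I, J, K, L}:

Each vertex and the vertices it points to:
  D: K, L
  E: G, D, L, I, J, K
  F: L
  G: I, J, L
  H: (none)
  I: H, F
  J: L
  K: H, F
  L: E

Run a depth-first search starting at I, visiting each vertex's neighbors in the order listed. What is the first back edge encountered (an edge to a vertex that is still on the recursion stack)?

DFS from I (visiting each vertex's neighbors in the order listed); mark gray on enter, black on exit:
I gray
  H gray
  H black
  F gray
    L gray
      E gray
        G gray
          G→I: I is gray → back edge
First back edge: G → I.

G→I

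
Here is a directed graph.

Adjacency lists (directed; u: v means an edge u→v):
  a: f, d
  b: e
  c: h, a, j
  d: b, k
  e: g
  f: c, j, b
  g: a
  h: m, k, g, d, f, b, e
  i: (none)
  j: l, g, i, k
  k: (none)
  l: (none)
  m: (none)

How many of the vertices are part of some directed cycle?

A vertex is on a directed cycle iff it belongs to a strongly connected component of size ≥ 2 (or has a self-loop).
The vertices on cycles are {a, b, c, d, e, f, g, h, j} — 9 in total.

9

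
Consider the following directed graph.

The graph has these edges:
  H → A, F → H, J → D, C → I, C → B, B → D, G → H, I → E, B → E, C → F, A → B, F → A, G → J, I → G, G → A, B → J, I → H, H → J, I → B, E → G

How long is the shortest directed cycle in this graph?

4

For each vertex v, BFS finds the shortest path from v back to v.
The shortest such closed walk is B → E → G → A → B, length 4.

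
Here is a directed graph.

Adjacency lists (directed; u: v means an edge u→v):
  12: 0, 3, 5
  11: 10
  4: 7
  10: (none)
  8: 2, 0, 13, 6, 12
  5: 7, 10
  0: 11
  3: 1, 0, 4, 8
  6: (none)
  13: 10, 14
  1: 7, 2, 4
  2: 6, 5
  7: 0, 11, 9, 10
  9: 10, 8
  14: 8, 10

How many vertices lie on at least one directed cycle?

A vertex is on a directed cycle iff it belongs to a strongly connected component of size ≥ 2 (or has a self-loop).
The vertices on cycles are {1, 2, 3, 4, 5, 7, 8, 9, 12, 13, 14} — 11 in total.

11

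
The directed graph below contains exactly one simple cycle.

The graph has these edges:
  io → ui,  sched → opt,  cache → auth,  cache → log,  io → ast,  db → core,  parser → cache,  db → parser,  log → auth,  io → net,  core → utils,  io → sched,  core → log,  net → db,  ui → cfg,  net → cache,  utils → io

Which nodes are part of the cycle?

db, io, net, core, utils

DFS with gray/black marking from io:
io gray
  sched gray
    opt gray
    opt black
  sched black
  ast gray
  ast black
  net gray
    db gray
      core gray
        utils gray
          utils→io: io is gray → back edge
Back edge closes the cycle io → net → db → core → utils → io; its vertices are {db, io, net, core, utils}.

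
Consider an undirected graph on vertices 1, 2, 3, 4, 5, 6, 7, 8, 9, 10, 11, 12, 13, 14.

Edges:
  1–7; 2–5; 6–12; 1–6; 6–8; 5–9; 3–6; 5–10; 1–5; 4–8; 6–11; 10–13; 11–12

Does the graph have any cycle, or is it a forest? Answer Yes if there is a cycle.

DFS, tracking each vertex's parent; an edge to a visited non-parent vertex closes a cycle.
Start from 13:
visit 13 (parent –)
  visit 10 (parent 13)
    visit 5 (parent 10)
      visit 9 (parent 5)
        9–5: parent, skip
      visit 2 (parent 5)
        2–5: parent, skip
      5–10: parent, skip
      visit 1 (parent 5)
        visit 7 (parent 1)
          7–1: parent, skip
        visit 6 (parent 1)
          visit 3 (parent 6)
            3–6: parent, skip
          visit 11 (parent 6)
            11–6: parent, skip
            visit 12 (parent 11)
              12–11: parent, skip
              12–6: 6 visited and ≠ parent → cycle
Cycle: 6 – 11 – 12 – 6.

Yes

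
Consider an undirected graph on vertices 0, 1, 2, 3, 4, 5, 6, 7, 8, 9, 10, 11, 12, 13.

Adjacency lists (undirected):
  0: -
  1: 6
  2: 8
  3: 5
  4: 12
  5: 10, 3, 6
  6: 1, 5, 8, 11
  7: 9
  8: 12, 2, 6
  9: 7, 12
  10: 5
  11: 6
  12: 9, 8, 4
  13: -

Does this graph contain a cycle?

DFS, tracking each vertex's parent; an edge to a visited non-parent vertex closes a cycle.
Start from 1:
visit 1 (parent –)
  visit 6 (parent 1)
    6–1: parent, skip
    visit 5 (parent 6)
      visit 10 (parent 5)
        10–5: parent, skip
      visit 3 (parent 5)
        3–5: parent, skip
      5–6: parent, skip
    visit 8 (parent 6)
      visit 12 (parent 8)
        visit 9 (parent 12)
          visit 7 (parent 9)
            7–9: parent, skip
          9–12: parent, skip
        12–8: parent, skip
        visit 4 (parent 12)
          4–12: parent, skip
      visit 2 (parent 8)
        2–8: parent, skip
      8–6: parent, skip
    visit 11 (parent 6)
      11–6: parent, skip
visit 0 (parent –)
visit 13 (parent –)
No non-parent visited neighbor found — the graph is a forest.

No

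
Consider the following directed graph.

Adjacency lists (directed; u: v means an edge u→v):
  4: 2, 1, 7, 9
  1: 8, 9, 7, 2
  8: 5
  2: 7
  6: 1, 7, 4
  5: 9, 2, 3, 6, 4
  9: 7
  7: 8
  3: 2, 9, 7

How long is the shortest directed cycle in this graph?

For each vertex v, BFS finds the shortest path from v back to v.
The shortest such closed walk is 8 → 5 → 9 → 7 → 8, length 4.

4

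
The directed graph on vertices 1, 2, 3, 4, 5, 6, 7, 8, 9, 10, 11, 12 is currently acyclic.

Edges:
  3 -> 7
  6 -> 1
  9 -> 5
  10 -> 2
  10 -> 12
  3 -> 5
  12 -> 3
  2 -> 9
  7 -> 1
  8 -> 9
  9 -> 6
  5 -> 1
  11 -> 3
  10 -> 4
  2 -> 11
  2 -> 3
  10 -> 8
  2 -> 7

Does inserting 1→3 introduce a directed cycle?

Yes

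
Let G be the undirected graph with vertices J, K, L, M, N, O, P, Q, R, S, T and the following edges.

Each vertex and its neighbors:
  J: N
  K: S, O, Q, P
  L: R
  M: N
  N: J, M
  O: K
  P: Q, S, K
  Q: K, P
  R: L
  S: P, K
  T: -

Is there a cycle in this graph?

DFS, tracking each vertex's parent; an edge to a visited non-parent vertex closes a cycle.
Start from P:
visit P (parent –)
  visit Q (parent P)
    visit K (parent Q)
      visit S (parent K)
        S–P: P visited and ≠ parent → cycle
Cycle: P – Q – K – S – P.

Yes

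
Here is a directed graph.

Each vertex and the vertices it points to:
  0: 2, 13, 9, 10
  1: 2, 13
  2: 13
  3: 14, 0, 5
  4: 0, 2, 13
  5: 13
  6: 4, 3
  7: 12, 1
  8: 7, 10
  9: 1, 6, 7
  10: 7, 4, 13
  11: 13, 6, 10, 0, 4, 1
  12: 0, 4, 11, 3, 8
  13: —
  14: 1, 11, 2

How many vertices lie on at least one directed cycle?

11

A vertex is on a directed cycle iff it belongs to a strongly connected component of size ≥ 2 (or has a self-loop).
The vertices on cycles are {0, 3, 4, 6, 7, 8, 9, 10, 11, 12, 14} — 11 in total.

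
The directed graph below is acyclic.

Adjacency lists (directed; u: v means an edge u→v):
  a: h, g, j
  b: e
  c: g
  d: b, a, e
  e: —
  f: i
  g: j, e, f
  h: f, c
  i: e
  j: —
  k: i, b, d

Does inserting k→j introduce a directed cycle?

Adding k→j creates a cycle iff j can already reach k.
Explore from j: no path reaches k. The graph stays acyclic.

No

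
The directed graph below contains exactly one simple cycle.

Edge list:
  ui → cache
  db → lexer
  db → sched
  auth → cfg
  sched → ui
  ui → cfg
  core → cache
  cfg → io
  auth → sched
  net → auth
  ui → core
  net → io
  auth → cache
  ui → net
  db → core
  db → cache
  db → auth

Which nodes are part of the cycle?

ui, net, auth, sched

DFS with gray/black marking from auth:
auth gray
  cfg gray
    io gray
    io black
  cfg black
  sched gray
    ui gray
      core gray
        cache gray
        cache black
      core black
      ui→cfg: cfg black — skip
      ui→cache: cache black — skip
      net gray
        net→auth: auth is gray → back edge
Back edge closes the cycle auth → sched → ui → net → auth; its vertices are {ui, net, auth, sched}.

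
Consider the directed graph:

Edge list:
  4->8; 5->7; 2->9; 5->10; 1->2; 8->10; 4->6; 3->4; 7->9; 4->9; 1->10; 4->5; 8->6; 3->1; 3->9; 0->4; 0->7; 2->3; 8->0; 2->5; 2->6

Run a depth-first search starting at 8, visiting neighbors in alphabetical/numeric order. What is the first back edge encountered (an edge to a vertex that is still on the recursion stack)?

DFS from 8 (visiting neighbors in alphabetical/numeric order); mark gray on enter, black on exit:
8 gray
  0 gray
    4 gray
      5 gray
        7 gray
          9 gray
          9 black
        7 black
        10 gray
        10 black
      5 black
      6 gray
      6 black
      4→8: 8 is gray → back edge
First back edge: 4 → 8.

4→8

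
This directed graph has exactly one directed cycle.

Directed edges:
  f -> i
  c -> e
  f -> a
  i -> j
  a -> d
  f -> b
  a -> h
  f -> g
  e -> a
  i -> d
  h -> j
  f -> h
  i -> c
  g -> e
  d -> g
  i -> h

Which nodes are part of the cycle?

a, d, e, g

DFS with gray/black marking from a:
a gray
  h gray
    j gray
    j black
  h black
  d gray
    g gray
      e gray
        e→a: a is gray → back edge
Back edge closes the cycle a → d → g → e → a; its vertices are {a, d, e, g}.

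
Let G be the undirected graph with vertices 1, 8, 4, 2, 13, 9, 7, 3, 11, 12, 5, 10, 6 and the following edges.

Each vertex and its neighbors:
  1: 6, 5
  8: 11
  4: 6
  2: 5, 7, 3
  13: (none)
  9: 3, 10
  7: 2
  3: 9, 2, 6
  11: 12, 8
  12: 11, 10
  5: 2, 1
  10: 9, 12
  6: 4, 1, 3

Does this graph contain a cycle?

Yes

DFS, tracking each vertex's parent; an edge to a visited non-parent vertex closes a cycle.
Start from 9:
visit 9 (parent –)
  visit 3 (parent 9)
    3–9: parent, skip
    visit 2 (parent 3)
      visit 5 (parent 2)
        5–2: parent, skip
        visit 1 (parent 5)
          visit 6 (parent 1)
            visit 4 (parent 6)
              4–6: parent, skip
            6–1: parent, skip
            6–3: 3 visited and ≠ parent → cycle
Cycle: 3 – 2 – 5 – 1 – 6 – 3.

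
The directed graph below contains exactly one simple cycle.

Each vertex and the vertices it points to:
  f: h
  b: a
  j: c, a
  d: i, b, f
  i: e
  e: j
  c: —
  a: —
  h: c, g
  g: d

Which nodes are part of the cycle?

DFS with gray/black marking from d:
d gray
  i gray
    e gray
      j gray
        c gray
        c black
        a gray
        a black
      j black
    e black
  i black
  b gray
    b→a: a black — skip
  b black
  f gray
    h gray
      h→c: c black — skip
      g gray
        g→d: d is gray → back edge
Back edge closes the cycle d → f → h → g → d; its vertices are {d, f, g, h}.

d, f, g, h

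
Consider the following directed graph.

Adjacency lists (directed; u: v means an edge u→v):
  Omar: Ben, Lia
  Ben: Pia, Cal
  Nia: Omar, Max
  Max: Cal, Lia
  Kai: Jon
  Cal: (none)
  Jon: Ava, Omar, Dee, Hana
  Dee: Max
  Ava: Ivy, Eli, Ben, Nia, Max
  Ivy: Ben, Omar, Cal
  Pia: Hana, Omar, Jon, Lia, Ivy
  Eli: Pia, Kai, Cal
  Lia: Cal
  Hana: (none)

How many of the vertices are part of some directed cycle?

9

A vertex is on a directed cycle iff it belongs to a strongly connected component of size ≥ 2 (or has a self-loop).
The vertices on cycles are {Ava, Ben, Eli, Ivy, Jon, Kai, Nia, Pia, Omar} — 9 in total.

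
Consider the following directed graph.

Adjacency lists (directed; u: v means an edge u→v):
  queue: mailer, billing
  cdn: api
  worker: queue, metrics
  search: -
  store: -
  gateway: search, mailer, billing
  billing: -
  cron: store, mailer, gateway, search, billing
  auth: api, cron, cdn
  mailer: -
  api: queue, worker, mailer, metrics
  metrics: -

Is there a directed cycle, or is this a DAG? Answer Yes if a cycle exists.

No

DFS with white/gray/black marking, starting from auth:
auth gray
  api gray
    queue gray
      mailer gray
      mailer black
      billing gray
      billing black
    queue black
    worker gray
      worker→queue: queue black — skip
      metrics gray
      metrics black
    worker black
    api→mailer: mailer black — skip
    api→metrics: metrics black — skip
  api black
  cron gray
    store gray
    store black
    cron→mailer: mailer black — skip
    gateway gray
      search gray
      search black
      gateway→mailer: mailer black — skip
      gateway→billing: billing black — skip
    gateway black
    cron→search: search black — skip
    cron→billing: billing black — skip
  cron black
  cdn gray
    cdn→api: api black — skip
  cdn black
auth black
Every edge goes to a white or black vertex — no back edge, so the graph is acyclic.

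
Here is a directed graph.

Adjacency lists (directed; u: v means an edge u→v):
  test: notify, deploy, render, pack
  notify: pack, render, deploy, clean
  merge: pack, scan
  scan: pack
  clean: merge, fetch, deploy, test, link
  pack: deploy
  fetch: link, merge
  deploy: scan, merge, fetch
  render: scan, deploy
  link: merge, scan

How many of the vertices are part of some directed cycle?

9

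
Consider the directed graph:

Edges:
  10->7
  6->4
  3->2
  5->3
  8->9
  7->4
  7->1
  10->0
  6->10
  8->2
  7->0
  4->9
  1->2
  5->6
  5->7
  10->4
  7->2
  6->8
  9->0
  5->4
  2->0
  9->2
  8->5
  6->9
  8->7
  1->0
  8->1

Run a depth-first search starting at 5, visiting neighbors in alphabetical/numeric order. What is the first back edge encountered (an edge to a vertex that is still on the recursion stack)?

8→5

DFS from 5 (visiting neighbors in alphabetical/numeric order); mark gray on enter, black on exit:
5 gray
  3 gray
    2 gray
      0 gray
      0 black
    2 black
  3 black
  4 gray
    9 gray
      9→0: 0 black — skip
      9→2: 2 black — skip
    9 black
  4 black
  6 gray
    6→4: 4 black — skip
    8 gray
      1 gray
        1→0: 0 black — skip
        1→2: 2 black — skip
      1 black
      8→2: 2 black — skip
      8→5: 5 is gray → back edge
First back edge: 8 → 5.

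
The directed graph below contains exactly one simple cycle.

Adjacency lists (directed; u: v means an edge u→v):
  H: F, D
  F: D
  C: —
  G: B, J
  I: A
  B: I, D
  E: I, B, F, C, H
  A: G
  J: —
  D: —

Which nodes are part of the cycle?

A, B, G, I

DFS with gray/black marking from I:
I gray
  A gray
    G gray
      B gray
        B→I: I is gray → back edge
Back edge closes the cycle I → A → G → B → I; its vertices are {A, B, G, I}.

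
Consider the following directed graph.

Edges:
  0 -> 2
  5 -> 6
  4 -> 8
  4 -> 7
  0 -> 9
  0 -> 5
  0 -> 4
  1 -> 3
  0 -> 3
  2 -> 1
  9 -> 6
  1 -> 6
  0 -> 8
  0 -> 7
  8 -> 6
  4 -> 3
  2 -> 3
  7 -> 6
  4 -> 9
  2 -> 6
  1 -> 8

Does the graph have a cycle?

No

DFS with white/gray/black marking, starting from 7:
7 gray
  6 gray
  6 black
7 black
3 gray
3 black
0 gray
  2 gray
    2→6: 6 black — skip
    1 gray
      1→6: 6 black — skip
      8 gray
        8→6: 6 black — skip
      8 black
      1→3: 3 black — skip
    1 black
    2→3: 3 black — skip
  2 black
  0→3: 3 black — skip
  5 gray
    5→6: 6 black — skip
  5 black
  0→8: 8 black — skip
  9 gray
    9→6: 6 black — skip
  9 black
  4 gray
    4→7: 7 black — skip
    4→8: 8 black — skip
    4→3: 3 black — skip
    4→9: 9 black — skip
  4 black
  0→7: 7 black — skip
0 black
Every edge goes to a white or black vertex — no back edge, so the graph is acyclic.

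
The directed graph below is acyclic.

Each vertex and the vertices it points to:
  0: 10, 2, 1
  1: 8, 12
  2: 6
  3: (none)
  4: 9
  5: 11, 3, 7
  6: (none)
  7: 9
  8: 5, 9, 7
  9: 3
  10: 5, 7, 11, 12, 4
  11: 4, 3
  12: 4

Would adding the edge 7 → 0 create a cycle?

Yes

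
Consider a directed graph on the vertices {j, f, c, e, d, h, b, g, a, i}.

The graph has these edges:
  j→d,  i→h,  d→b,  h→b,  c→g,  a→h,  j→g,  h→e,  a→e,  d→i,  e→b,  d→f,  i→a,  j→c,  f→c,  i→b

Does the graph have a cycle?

DFS with white/gray/black marking, starting from i:
i gray
  a gray
    h gray
      e gray
        b gray
        b black
      e black
      h→b: b black — skip
    h black
    a→e: e black — skip
  a black
  i→h: h black — skip
  i→b: b black — skip
i black
j gray
  g gray
  g black
  c gray
    c→g: g black — skip
  c black
  d gray
    f gray
      f→c: c black — skip
    f black
    d→b: b black — skip
    d→i: i black — skip
  d black
j black
Every edge goes to a white or black vertex — no back edge, so the graph is acyclic.

No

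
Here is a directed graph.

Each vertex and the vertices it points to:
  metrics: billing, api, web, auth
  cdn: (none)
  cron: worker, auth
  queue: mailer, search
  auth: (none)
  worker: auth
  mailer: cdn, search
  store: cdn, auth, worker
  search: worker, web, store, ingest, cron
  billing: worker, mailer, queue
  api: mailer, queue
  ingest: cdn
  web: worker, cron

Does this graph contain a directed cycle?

No

DFS with white/gray/black marking, starting from api:
api gray
  mailer gray
    cdn gray
    cdn black
    search gray
      worker gray
        auth gray
        auth black
      worker black
      web gray
        web→worker: worker black — skip
        cron gray
          cron→worker: worker black — skip
          cron→auth: auth black — skip
        cron black
      web black
      store gray
        store→cdn: cdn black — skip
        store→auth: auth black — skip
        store→worker: worker black — skip
      store black
      ingest gray
        ingest→cdn: cdn black — skip
      ingest black
      search→cron: cron black — skip
    search black
  mailer black
  queue gray
    queue→mailer: mailer black — skip
    queue→search: search black — skip
  queue black
api black
metrics gray
  billing gray
    billing→worker: worker black — skip
    billing→mailer: mailer black — skip
    billing→queue: queue black — skip
  billing black
  metrics→api: api black — skip
  metrics→web: web black — skip
  metrics→auth: auth black — skip
metrics black
Every edge goes to a white or black vertex — no back edge, so the graph is acyclic.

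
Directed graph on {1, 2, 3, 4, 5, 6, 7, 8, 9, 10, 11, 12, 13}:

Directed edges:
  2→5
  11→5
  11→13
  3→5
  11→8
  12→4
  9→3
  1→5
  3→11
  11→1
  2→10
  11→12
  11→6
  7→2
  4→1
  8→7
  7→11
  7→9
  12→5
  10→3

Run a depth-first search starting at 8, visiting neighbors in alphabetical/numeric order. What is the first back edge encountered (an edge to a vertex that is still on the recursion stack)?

11→8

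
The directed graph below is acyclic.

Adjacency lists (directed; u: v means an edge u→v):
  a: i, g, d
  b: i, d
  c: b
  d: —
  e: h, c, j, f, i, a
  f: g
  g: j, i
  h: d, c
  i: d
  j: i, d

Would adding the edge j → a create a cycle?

Yes

Adding j→a creates a cycle iff a can already reach j.
Path from a: a → g → j.
So a → … → j → a is a cycle.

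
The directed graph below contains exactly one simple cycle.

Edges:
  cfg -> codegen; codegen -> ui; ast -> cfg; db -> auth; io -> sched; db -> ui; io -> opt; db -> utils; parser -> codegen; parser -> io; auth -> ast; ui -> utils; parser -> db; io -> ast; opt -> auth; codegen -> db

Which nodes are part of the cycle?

DFS with gray/black marking from codegen:
codegen gray
  db gray
    auth gray
      ast gray
        cfg gray
          cfg→codegen: codegen is gray → back edge
Back edge closes the cycle codegen → db → auth → ast → cfg → codegen; its vertices are {db, ast, cfg, auth, codegen}.

db, ast, cfg, auth, codegen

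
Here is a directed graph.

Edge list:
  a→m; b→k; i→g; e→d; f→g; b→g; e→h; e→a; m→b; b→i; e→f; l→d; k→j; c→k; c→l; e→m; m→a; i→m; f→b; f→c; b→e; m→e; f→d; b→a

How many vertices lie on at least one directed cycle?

A vertex is on a directed cycle iff it belongs to a strongly connected component of size ≥ 2 (or has a self-loop).
The vertices on cycles are {a, b, e, f, i, m} — 6 in total.

6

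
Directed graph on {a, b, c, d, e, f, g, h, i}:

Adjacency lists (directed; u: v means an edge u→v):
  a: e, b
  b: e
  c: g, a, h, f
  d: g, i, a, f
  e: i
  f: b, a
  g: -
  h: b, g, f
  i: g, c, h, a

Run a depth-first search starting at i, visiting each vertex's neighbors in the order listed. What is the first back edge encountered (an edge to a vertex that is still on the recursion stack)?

DFS from i (visiting each vertex's neighbors in the order listed); mark gray on enter, black on exit:
i gray
  g gray
  g black
  c gray
    c→g: g black — skip
    a gray
      e gray
        e→i: i is gray → back edge
First back edge: e → i.

e->i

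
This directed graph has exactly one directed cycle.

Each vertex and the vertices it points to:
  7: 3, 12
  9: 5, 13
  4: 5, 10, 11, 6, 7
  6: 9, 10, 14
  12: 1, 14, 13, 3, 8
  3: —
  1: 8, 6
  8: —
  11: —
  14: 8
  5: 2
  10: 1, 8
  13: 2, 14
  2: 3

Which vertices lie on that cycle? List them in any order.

1, 6, 10

DFS with gray/black marking from 6:
6 gray
  9 gray
    5 gray
      2 gray
        3 gray
        3 black
      2 black
    5 black
    13 gray
      13→2: 2 black — skip
      14 gray
        8 gray
        8 black
      14 black
    13 black
  9 black
  10 gray
    1 gray
      1→8: 8 black — skip
      1→6: 6 is gray → back edge
Back edge closes the cycle 6 → 10 → 1 → 6; its vertices are {1, 6, 10}.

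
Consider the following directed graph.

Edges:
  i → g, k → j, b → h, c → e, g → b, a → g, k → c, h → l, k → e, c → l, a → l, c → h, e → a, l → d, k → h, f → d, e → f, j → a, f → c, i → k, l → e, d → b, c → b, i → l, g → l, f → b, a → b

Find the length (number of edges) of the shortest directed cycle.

For each vertex v, BFS finds the shortest path from v back to v.
The shortest such closed walk is e → a → l → e, length 3.

3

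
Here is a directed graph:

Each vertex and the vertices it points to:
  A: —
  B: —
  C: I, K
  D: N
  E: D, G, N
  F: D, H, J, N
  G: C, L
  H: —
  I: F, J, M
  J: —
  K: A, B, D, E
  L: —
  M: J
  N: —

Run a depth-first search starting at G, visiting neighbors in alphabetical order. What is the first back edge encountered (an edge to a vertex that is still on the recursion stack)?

E→G

DFS from G (visiting neighbors in alphabetical order); mark gray on enter, black on exit:
G gray
  C gray
    I gray
      F gray
        D gray
          N gray
          N black
        D black
        H gray
        H black
        J gray
        J black
        F→N: N black — skip
      F black
      I→J: J black — skip
      M gray
        M→J: J black — skip
      M black
    I black
    K gray
      A gray
      A black
      B gray
      B black
      K→D: D black — skip
      E gray
        E→D: D black — skip
        E→G: G is gray → back edge
First back edge: E → G.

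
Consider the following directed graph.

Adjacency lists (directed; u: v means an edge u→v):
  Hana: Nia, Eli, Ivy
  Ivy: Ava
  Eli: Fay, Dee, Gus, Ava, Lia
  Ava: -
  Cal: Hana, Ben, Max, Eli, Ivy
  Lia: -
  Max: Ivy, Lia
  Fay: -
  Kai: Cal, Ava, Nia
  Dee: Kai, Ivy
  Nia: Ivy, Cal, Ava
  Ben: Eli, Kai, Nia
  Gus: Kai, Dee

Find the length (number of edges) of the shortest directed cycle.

For each vertex v, BFS finds the shortest path from v back to v.
The shortest such closed walk is Cal → Ben → Nia → Cal, length 3.

3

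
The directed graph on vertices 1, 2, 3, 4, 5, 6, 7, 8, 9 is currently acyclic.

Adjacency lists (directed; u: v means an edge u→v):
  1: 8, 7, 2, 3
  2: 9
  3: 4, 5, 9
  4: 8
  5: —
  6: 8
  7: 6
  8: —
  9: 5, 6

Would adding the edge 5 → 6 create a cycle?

Adding 5→6 creates a cycle iff 6 can already reach 5.
Explore from 6: no path reaches 5. The graph stays acyclic.

No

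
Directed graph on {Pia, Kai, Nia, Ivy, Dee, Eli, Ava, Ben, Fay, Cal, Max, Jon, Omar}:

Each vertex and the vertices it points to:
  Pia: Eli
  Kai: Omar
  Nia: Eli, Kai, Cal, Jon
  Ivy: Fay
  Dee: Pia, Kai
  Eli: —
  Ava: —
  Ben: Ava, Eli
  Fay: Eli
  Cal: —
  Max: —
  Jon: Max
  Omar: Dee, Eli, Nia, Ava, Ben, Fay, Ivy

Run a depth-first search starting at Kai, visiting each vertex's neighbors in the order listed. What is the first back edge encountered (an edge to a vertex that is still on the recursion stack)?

DFS from Kai (visiting each vertex's neighbors in the order listed); mark gray on enter, black on exit:
Kai gray
  Omar gray
    Dee gray
      Pia gray
        Eli gray
        Eli black
      Pia black
      Dee→Kai: Kai is gray → back edge
First back edge: Dee → Kai.

Dee→Kai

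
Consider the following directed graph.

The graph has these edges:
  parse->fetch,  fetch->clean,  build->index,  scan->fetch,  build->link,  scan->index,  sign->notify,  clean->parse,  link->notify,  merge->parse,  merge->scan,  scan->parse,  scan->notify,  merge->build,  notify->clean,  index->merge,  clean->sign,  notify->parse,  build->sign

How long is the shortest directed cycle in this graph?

3

For each vertex v, BFS finds the shortest path from v back to v.
The shortest such closed walk is build → index → merge → build, length 3.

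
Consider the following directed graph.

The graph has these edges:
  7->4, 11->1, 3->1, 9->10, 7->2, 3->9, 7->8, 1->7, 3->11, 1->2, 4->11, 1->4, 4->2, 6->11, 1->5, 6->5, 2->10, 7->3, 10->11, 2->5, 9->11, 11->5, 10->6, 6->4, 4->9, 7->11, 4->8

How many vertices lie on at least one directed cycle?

A vertex is on a directed cycle iff it belongs to a strongly connected component of size ≥ 2 (or has a self-loop).
The vertices on cycles are {1, 2, 3, 4, 6, 7, 9, 10, 11} — 9 in total.

9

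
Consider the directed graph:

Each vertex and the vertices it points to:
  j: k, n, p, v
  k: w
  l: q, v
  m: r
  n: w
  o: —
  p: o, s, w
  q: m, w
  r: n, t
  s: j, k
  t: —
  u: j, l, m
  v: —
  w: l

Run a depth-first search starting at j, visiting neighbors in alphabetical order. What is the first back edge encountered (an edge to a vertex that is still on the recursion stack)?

n→w

DFS from j (visiting neighbors in alphabetical order); mark gray on enter, black on exit:
j gray
  k gray
    w gray
      l gray
        q gray
          m gray
            r gray
              n gray
                n→w: w is gray → back edge
First back edge: n → w.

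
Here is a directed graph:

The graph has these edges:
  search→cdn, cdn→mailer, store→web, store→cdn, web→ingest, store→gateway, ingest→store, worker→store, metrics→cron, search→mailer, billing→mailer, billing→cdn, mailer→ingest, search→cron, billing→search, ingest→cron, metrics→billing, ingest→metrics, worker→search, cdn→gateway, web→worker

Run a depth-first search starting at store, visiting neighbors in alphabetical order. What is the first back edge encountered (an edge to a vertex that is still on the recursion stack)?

billing->cdn

DFS from store (visiting neighbors in alphabetical order); mark gray on enter, black on exit:
store gray
  cdn gray
    gateway gray
    gateway black
    mailer gray
      ingest gray
        cron gray
        cron black
        metrics gray
          billing gray
            billing→cdn: cdn is gray → back edge
First back edge: billing → cdn.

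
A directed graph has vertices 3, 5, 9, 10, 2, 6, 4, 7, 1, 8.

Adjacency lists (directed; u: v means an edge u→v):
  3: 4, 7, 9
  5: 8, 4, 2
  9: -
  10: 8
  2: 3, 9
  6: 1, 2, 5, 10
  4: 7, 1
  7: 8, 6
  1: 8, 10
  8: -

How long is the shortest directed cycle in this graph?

4

For each vertex v, BFS finds the shortest path from v back to v.
The shortest such closed walk is 4 → 7 → 6 → 5 → 4, length 4.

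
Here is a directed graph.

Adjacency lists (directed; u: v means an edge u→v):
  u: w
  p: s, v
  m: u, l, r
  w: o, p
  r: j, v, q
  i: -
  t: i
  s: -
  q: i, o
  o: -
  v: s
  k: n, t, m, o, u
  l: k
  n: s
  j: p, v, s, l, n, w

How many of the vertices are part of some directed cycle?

A vertex is on a directed cycle iff it belongs to a strongly connected component of size ≥ 2 (or has a self-loop).
The vertices on cycles are {j, k, l, m, r} — 5 in total.

5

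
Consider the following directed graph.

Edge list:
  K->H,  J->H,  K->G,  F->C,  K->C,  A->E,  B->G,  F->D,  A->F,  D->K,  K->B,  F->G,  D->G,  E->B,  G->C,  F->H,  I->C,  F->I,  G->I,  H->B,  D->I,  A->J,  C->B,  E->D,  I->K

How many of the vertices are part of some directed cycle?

A vertex is on a directed cycle iff it belongs to a strongly connected component of size ≥ 2 (or has a self-loop).
The vertices on cycles are {B, C, G, H, I, K} — 6 in total.

6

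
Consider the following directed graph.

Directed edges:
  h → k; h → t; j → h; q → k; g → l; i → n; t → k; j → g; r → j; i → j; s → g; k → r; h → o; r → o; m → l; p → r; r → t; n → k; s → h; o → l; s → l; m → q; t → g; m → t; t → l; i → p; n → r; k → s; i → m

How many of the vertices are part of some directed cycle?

6

A vertex is on a directed cycle iff it belongs to a strongly connected component of size ≥ 2 (or has a self-loop).
The vertices on cycles are {h, j, k, r, s, t} — 6 in total.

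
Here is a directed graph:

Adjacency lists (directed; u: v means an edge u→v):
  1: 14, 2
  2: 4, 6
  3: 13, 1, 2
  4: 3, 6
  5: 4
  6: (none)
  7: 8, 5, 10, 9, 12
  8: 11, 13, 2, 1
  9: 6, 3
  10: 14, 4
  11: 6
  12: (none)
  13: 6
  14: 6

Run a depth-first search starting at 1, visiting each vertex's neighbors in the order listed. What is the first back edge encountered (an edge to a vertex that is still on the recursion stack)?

DFS from 1 (visiting each vertex's neighbors in the order listed); mark gray on enter, black on exit:
1 gray
  14 gray
    6 gray
    6 black
  14 black
  2 gray
    4 gray
      3 gray
        13 gray
          13→6: 6 black — skip
        13 black
        3→1: 1 is gray → back edge
First back edge: 3 → 1.

3->1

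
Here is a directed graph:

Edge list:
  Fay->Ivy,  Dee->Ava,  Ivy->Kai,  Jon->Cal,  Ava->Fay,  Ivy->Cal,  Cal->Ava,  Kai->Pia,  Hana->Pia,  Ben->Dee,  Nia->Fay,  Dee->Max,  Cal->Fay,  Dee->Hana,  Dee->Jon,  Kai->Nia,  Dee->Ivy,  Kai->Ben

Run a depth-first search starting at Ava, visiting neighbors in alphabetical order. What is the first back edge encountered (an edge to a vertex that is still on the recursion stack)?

Cal→Ava

DFS from Ava (visiting neighbors in alphabetical order); mark gray on enter, black on exit:
Ava gray
  Fay gray
    Ivy gray
      Cal gray
        Cal→Ava: Ava is gray → back edge
First back edge: Cal → Ava.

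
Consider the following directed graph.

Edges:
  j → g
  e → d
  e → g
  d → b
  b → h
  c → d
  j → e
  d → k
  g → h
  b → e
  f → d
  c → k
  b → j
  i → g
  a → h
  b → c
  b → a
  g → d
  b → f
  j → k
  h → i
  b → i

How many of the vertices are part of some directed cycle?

10

A vertex is on a directed cycle iff it belongs to a strongly connected component of size ≥ 2 (or has a self-loop).
The vertices on cycles are {a, b, c, d, e, f, g, h, i, j} — 10 in total.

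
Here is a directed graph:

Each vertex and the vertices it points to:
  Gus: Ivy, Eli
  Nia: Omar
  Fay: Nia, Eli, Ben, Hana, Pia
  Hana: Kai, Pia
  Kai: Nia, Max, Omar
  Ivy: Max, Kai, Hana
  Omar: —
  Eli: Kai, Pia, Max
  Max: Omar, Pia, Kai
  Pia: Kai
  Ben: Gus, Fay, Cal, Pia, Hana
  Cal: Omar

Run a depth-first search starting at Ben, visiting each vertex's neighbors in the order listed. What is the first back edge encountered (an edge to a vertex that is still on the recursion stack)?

DFS from Ben (visiting each vertex's neighbors in the order listed); mark gray on enter, black on exit:
Ben gray
  Gus gray
    Ivy gray
      Max gray
        Omar gray
        Omar black
        Pia gray
          Kai gray
            Nia gray
              Nia→Omar: Omar black — skip
            Nia black
            Kai→Max: Max is gray → back edge
First back edge: Kai → Max.

Kai→Max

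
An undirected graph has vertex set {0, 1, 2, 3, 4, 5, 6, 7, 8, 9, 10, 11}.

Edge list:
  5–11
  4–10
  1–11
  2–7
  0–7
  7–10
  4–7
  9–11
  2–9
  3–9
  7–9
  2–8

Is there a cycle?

Yes

DFS, tracking each vertex's parent; an edge to a visited non-parent vertex closes a cycle.
Start from 11:
visit 11 (parent –)
  visit 1 (parent 11)
    1–11: parent, skip
  visit 9 (parent 11)
    visit 7 (parent 9)
      visit 10 (parent 7)
        10–7: parent, skip
        visit 4 (parent 10)
          4–10: parent, skip
          4–7: 7 visited and ≠ parent → cycle
Cycle: 7 – 10 – 4 – 7.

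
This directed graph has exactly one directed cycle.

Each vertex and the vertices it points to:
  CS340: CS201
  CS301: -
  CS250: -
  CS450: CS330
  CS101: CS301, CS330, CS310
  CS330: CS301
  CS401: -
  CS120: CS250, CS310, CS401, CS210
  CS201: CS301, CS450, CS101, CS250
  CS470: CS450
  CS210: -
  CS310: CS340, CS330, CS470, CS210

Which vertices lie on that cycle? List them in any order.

CS101, CS201, CS310, CS340

DFS with gray/black marking from CS310:
CS310 gray
  CS340 gray
    CS201 gray
      CS301 gray
      CS301 black
      CS450 gray
        CS330 gray
          CS330→CS301: CS301 black — skip
        CS330 black
      CS450 black
      CS101 gray
        CS101→CS301: CS301 black — skip
        CS101→CS330: CS330 black — skip
        CS101→CS310: CS310 is gray → back edge
Back edge closes the cycle CS310 → CS340 → CS201 → CS101 → CS310; its vertices are {CS101, CS201, CS310, CS340}.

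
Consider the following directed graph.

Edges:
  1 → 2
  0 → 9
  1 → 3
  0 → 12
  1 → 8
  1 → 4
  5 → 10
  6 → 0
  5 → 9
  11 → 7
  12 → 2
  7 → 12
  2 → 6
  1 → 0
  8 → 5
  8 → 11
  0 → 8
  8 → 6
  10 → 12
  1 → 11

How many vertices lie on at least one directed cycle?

9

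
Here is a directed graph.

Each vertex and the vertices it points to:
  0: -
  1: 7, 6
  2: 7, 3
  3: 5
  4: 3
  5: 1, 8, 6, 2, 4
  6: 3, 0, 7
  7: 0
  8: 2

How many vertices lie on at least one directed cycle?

7

A vertex is on a directed cycle iff it belongs to a strongly connected component of size ≥ 2 (or has a self-loop).
The vertices on cycles are {1, 2, 3, 4, 5, 6, 8} — 7 in total.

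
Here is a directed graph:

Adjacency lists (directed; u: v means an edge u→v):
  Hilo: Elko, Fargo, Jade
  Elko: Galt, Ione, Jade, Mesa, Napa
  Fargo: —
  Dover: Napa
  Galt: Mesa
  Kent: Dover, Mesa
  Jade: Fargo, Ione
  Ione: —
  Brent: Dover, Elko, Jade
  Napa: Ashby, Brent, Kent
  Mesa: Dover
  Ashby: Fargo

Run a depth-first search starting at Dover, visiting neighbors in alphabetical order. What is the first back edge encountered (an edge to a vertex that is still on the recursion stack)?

Brent→Dover

DFS from Dover (visiting neighbors in alphabetical order); mark gray on enter, black on exit:
Dover gray
  Napa gray
    Ashby gray
      Fargo gray
      Fargo black
    Ashby black
    Brent gray
      Brent→Dover: Dover is gray → back edge
First back edge: Brent → Dover.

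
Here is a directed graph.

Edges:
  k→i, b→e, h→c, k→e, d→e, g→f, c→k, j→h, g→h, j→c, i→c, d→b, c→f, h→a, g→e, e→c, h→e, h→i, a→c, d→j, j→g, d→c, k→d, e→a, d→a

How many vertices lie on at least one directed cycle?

A vertex is on a directed cycle iff it belongs to a strongly connected component of size ≥ 2 (or has a self-loop).
The vertices on cycles are {a, b, c, d, e, g, h, i, j, k} — 10 in total.

10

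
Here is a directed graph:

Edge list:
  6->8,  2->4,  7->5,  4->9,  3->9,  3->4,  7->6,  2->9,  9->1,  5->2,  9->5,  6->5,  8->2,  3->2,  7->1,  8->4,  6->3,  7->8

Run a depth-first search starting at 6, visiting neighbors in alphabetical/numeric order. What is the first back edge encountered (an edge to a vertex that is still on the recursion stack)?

5->2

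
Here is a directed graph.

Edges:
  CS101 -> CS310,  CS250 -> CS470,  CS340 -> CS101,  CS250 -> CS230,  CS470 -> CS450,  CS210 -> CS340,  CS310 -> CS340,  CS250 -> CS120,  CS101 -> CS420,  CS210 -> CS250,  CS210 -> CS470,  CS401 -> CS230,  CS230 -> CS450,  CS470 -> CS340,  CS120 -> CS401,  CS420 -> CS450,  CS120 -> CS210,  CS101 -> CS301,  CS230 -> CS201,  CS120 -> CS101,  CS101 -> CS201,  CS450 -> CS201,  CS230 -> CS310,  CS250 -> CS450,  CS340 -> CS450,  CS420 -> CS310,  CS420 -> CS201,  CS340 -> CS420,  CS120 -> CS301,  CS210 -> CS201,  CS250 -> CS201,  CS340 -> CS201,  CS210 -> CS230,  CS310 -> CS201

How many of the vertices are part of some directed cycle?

7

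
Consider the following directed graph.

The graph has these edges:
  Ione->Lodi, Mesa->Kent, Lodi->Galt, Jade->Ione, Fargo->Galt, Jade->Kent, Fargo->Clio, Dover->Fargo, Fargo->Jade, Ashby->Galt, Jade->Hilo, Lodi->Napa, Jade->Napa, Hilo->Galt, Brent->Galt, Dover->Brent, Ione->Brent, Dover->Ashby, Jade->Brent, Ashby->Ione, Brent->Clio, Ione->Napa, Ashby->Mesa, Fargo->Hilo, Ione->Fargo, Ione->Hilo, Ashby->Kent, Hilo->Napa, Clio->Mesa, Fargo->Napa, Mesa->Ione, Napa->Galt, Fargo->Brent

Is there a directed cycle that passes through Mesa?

Yes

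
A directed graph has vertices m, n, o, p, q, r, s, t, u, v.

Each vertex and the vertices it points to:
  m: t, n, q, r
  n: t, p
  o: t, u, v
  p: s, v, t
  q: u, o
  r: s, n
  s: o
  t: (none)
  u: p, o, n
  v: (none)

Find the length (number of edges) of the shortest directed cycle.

For each vertex v, BFS finds the shortest path from v back to v.
The shortest such closed walk is o → u → o, length 2.

2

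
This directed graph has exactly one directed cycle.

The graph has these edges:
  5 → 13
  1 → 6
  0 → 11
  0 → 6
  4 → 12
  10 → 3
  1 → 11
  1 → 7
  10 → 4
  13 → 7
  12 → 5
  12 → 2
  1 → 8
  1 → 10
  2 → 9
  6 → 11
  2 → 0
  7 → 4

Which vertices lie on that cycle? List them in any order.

4, 5, 7, 12, 13

DFS with gray/black marking from 4:
4 gray
  12 gray
    5 gray
      13 gray
        7 gray
          7→4: 4 is gray → back edge
Back edge closes the cycle 4 → 12 → 5 → 13 → 7 → 4; its vertices are {4, 5, 7, 12, 13}.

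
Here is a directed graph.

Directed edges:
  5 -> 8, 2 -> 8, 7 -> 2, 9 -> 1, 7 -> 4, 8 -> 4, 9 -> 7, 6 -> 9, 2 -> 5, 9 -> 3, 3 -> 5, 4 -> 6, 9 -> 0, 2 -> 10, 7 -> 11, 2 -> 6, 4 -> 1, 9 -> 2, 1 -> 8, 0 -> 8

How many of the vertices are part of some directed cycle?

A vertex is on a directed cycle iff it belongs to a strongly connected component of size ≥ 2 (or has a self-loop).
The vertices on cycles are {0, 1, 2, 3, 4, 5, 6, 7, 8, 9} — 10 in total.

10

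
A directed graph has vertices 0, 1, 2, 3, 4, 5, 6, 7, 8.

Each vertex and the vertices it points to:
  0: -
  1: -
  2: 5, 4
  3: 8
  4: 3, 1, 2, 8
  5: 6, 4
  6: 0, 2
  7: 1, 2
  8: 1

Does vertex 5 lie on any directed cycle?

Yes

5 is on a cycle iff 5 can reach itself via ≥1 edge.
5 → 6 → 2 → 5 — yes.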